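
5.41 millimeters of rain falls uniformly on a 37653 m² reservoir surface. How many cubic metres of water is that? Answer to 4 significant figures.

203.7 cubic metres

1 mm over 1 m² is 1 L, so volume = 5.41 × 37653 = 203702.73 L = 203.7 m³.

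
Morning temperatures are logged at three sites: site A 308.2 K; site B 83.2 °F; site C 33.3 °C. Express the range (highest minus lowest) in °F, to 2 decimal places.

11.89 °F

site A: 308.2 K = 35.050 °C.
site B: 83.2 °F = 28.444 °C.
Spread: 35.050 − 28.444 = 6.606 °C = 11.89 °F.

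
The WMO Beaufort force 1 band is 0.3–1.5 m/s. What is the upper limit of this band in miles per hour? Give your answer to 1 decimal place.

3.4 mph

0.3–1.5 m/s × 2.237 = 0.7–3.4 mph.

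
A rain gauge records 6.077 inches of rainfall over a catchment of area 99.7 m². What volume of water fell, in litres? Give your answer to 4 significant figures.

15390 litres

Depth: 6.077 in × 25.4 = 154.3558 mm.
1 mm over 1 m² is 1 L, so volume = 154.3558 × 99.7 = 15389.273 L ≈ 15390 L.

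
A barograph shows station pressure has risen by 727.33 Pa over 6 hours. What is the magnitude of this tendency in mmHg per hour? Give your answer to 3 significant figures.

727.33 Pa / 6 h × 0.00750062 mmHg/Pa = 0.909 mmHg/h.

0.909 mmHg per hour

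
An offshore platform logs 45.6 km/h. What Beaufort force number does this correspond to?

45.6 km/h = 12.7 m/s, which is Beaufort 6 (strong breeze, 10.8–13.8 m/s).

Beaufort force 6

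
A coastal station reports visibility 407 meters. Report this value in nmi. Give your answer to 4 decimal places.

0.2198 nmi

1 m = 0.000539957 nmi, so 407 × 0.000539957 = 0.2198 nmi.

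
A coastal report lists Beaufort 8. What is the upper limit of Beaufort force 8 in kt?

40 kt

Beaufort 8 (gale) spans 34–40 knots.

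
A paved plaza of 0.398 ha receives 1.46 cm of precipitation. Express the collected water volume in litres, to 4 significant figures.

58110 litres

Depth: 1.46 cm × 10 = 14.6 mm.
Area: 0.398 ha = 3980 m².
1 mm over 1 m² is 1 L, so volume = 14.6 × 3980 = 58108 L ≈ 58110 L.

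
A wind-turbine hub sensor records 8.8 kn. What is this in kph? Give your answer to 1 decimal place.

16.3 km/h

1 kt = 1.852 km/h, so 8.8 × 1.852 = 16.3 km/h.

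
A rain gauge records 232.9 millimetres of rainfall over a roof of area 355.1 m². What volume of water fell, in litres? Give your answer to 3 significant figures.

1 mm over 1 m² is 1 L, so volume = 232.9 × 355.1 = 82702.79 L ≈ 82700 L.

82700 litres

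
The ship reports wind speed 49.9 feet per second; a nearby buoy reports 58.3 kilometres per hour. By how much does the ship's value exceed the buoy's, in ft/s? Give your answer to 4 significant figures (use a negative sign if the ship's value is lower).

the buoy: 58.3 km/h = 53.13138 ft/s.
Difference: 49.90000 − 53.13138 = -3.231 ft/s.

-3.231 ft/s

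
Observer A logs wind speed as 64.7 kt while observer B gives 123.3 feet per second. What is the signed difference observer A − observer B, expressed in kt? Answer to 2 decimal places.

-8.35 kt

observer B: 123.3 ft/s = 73.0533 kt.
Difference: 64.7000 − 73.0533 = -8.35 kt.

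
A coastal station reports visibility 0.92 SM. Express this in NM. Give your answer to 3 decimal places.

0.799 nmi

1 SM = 0.868976 nmi, so 0.92 × 0.868976 = 0.799 nmi.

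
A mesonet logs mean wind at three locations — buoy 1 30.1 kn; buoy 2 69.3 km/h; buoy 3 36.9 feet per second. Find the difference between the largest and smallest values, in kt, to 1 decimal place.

buoy 2: 69.3 km/h = 37.419 kt.
buoy 3: 36.9 ft/s = 21.863 kt.
Spread: 37.419 − 21.863 = 15.6 kt.

15.6 kt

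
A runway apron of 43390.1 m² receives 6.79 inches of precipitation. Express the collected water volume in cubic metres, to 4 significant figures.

7483 cubic metres

Depth: 6.79 in × 25.4 = 172.466 mm.
1 mm over 1 m² is 1 L, so volume = 172.466 × 43390.1 = 7483317 L = 7483 m³.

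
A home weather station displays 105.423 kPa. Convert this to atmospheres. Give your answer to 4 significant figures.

1 kPa = 0.00986923 atm, so 105.423 × 0.00986923 = 1.040 atm.

1.040 atm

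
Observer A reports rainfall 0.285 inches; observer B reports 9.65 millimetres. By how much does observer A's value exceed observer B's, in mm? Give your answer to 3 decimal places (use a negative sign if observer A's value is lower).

-2.411 mm

observer A: 0.285 in = 7.23900 mm.
Difference: 7.23900 − 9.65000 = -2.411 mm.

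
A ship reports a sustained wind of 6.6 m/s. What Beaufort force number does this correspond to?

6.6 m/s lies in the Beaufort 4 band (moderate breeze, 5.5–7.9 m/s).

Beaufort force 4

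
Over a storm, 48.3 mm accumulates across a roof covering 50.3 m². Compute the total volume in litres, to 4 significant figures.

2429 litres

1 mm over 1 m² is 1 L, so volume = 48.3 × 50.3 = 2429.49 L ≈ 2429 L.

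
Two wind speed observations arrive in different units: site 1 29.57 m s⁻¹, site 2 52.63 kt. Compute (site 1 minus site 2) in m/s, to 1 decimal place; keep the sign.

2.5 m/s

site 2: 52.63 kt = 27.075 m/s.
Difference: 29.570 − 27.075 = 2.5 m/s.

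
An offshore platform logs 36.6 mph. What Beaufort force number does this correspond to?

Beaufort force 7

36.6 mph = 16.4 m/s, which is Beaufort 7 (near gale, 13.9–17.1 m/s).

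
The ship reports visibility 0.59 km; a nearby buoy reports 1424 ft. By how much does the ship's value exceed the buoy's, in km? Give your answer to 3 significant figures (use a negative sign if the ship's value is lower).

0.156 km

the buoy: 1424 ft = 0.43404 km.
Difference: 0.59000 − 0.43404 = 0.156 km.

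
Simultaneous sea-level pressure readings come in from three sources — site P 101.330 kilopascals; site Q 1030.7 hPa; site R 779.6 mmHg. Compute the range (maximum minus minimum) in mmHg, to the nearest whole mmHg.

site P: 101.330 kPa = 760.04 mmHg.
site Q: 1030.7 hPa = 773.09 mmHg.
Spread: 779.60 − 760.04 = 20 mmHg.

20 mmHg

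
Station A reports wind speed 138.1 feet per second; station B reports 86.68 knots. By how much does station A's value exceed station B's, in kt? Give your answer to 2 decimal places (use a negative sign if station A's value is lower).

station A: 138.1 ft/s = 81.8220 kt.
Difference: 81.8220 − 86.6800 = -4.86 kt.

-4.86 kt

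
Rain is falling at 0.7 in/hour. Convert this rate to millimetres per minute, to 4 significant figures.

0.7 in/hour × 25.4 mm/in × 0.0166667 hour/minute = 0.2963 mm/minute.

0.2963 mm/minute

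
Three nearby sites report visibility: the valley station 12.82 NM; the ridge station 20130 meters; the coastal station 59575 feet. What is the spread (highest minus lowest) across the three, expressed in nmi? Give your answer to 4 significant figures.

the ridge station: 20130 m = 10.86933 nmi.
the coastal station: 59575 ft = 9.80478 nmi.
Spread: 12.82000 − 9.80478 = 3.015 nmi.

3.015 nmi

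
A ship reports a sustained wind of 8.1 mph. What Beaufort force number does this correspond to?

Beaufort force 3

8.1 mph = 3.6 m/s, which is Beaufort 3 (gentle breeze, 3.4–5.4 m/s).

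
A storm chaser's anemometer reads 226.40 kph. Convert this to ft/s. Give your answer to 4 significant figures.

1 km/h = 0.911344 ft/s, so 226.40 × 0.911344 = 206.3 ft/s.

206.3 ft/s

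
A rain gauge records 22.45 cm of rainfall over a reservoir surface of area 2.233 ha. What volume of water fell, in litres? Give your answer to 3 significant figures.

Depth: 22.45 cm × 10 = 224.5 mm.
Area: 2.233 ha = 22330 m².
1 mm over 1 m² is 1 L, so volume = 224.5 × 22330 = 5013085 L ≈ 5010000 L.

5010000 litres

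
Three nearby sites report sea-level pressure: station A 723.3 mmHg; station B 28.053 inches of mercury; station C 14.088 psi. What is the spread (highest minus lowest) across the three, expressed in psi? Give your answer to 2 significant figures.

0.31 psi

station A: 723.3 mmHg = 13.9863 psi.
station B: 28.053 inHg = 13.7783 psi.
Spread: 14.0880 − 13.7783 = 0.31 psi.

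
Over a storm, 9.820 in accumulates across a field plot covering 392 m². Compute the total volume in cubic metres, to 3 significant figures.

97.8 cubic metres

Depth: 9.820 in × 25.4 = 249.428 mm.
1 mm over 1 m² is 1 L, so volume = 249.428 × 392 = 97775.776 L = 97.8 m³.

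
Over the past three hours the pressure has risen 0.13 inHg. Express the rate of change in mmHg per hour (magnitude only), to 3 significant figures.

1.10 mmHg per hour

0.13 inHg / 3 h × 25.4 mmHg/inHg = 1.10 mmHg/h.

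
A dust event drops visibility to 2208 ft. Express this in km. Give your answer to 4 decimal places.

0.6730 km

1 ft = 0.0003048 km, so 2208 × 0.0003048 = 0.6730 km.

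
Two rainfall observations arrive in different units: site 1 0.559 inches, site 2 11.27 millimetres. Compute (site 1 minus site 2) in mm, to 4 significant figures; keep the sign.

site 1: 0.559 in = 14.19860 mm.
Difference: 14.19860 − 11.27000 = 2.929 mm.

2.929 mm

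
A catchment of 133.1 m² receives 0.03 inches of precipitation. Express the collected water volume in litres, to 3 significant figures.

101 litres

Depth: 0.03 in × 25.4 = 0.762 mm.
1 mm over 1 m² is 1 L, so volume = 0.762 × 133.1 = 101.4222 L ≈ 101 L.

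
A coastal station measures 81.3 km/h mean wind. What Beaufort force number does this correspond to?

81.3 km/h = 22.6 m/s, which is Beaufort 9 (strong gale, 20.8–24.4 m/s).

Beaufort force 9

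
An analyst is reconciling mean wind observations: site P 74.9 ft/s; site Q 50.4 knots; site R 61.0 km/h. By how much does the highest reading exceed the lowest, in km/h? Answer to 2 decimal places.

site P: 74.9 ft/s = 82.1863 km/h.
site Q: 50.4 kt = 93.3408 km/h.
Spread: 93.3408 − 61.0000 = 32.34 km/h.

32.34 km/h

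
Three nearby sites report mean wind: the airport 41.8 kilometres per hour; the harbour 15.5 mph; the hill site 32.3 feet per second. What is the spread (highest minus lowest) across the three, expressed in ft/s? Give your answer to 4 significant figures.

the airport: 41.8 km/h = 38.0942 ft/s.
the harbour: 15.5 mph = 22.7333 ft/s.
Spread: 38.0942 − 22.7333 = 15.36 ft/s.

15.36 ft/s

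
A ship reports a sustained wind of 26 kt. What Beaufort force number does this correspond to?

Beaufort force 6

26 kt lies in the Beaufort 6 band (strong breeze, 22–27 kt).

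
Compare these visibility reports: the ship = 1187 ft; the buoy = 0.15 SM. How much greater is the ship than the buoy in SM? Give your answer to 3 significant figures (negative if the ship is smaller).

0.0748 SM

the ship: 1187 ft = 0.224811 SM.
Difference: 0.224811 − 0.150000 = 0.0748 SM.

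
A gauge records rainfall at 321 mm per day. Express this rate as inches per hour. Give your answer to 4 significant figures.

0.5266 in/hour

321 mm/day × 0.0393701 in/mm × 0.0416667 day/hour = 0.5266 in/hour.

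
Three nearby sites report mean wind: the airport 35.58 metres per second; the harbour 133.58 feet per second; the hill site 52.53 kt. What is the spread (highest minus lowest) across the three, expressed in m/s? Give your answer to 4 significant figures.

the harbour: 133.58 ft/s = 40.7152 m/s.
the hill site: 52.53 kt = 27.0238 m/s.
Spread: 40.7152 − 27.0238 = 13.69 m/s.

13.69 m/s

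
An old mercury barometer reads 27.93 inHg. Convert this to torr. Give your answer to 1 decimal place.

1 inHg = 25.4 mmHg, so 27.93 × 25.4 = 709.4 mmHg.

709.4 mmHg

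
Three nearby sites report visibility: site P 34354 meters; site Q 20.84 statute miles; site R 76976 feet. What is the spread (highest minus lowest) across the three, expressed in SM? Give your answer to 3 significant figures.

6.77 SM

site P: 34354 m = 21.3466 SM.
site R: 76976 ft = 14.5788 SM.
Spread: 21.3466 − 14.5788 = 6.77 SM.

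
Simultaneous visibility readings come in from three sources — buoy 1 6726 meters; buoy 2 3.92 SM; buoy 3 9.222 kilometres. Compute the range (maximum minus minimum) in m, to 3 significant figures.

buoy 2: 3.92 SM = 6308.63 m.
buoy 3: 9.222 km = 9222.00 m.
Spread: 9222.00 − 6308.63 = 2910 m.

2910 m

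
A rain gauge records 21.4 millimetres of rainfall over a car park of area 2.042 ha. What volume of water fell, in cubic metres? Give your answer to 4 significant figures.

437.0 cubic metres

Area: 2.042 ha = 20420 m².
1 mm over 1 m² is 1 L, so volume = 21.4 × 20420 = 436988 L = 437.0 m³.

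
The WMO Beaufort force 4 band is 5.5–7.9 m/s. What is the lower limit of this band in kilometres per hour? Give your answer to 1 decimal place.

5.5–7.9 m/s × 3.6 = 19.8–28.4 km/h.

19.8 km/h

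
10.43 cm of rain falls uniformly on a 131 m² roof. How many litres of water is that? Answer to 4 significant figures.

13660 litres

Depth: 10.43 cm × 10 = 104.3 mm.
1 mm over 1 m² is 1 L, so volume = 104.3 × 131 = 13663.3 L ≈ 13660 L.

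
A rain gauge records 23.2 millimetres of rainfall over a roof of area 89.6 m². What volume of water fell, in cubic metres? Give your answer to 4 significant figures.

1 mm over 1 m² is 1 L, so volume = 23.2 × 89.6 = 2078.72 L = 2.079 m³.

2.079 cubic metres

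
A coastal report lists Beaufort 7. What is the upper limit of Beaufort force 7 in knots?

Beaufort 7 (near gale) spans 28–33 knots.

33 kt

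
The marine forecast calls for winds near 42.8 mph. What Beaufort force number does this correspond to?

Beaufort force 8

42.8 mph = 19.1 m/s, which is Beaufort 8 (gale, 17.2–20.7 m/s).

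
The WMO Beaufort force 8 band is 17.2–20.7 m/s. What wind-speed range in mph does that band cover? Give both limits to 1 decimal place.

38.5 to 46.3 mph

17.2–20.7 m/s × 2.237 = 38.5–46.3 mph.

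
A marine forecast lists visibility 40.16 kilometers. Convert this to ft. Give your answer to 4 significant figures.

1 km = 3280.84 ft, so 40.16 × 3280.84 = 131800 ft.

131800 ft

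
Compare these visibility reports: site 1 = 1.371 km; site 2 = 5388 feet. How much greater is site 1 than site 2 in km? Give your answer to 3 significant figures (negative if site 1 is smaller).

-0.271 km

site 2: 5388 ft = 1.64226 km.
Difference: 1.37100 − 1.64226 = -0.271 km.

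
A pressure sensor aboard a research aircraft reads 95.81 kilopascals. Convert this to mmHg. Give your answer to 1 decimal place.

718.6 mmHg

1 kPa = 7.50062 mmHg, so 95.81 × 7.50062 = 718.6 mmHg.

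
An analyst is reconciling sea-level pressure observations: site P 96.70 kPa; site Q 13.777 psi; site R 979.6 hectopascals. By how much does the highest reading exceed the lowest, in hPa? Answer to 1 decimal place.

site P: 96.70 kPa = 967.000 hPa.
site Q: 13.777 psi = 949.891 hPa.
Spread: 979.600 − 949.891 = 29.7 hPa.

29.7 hPa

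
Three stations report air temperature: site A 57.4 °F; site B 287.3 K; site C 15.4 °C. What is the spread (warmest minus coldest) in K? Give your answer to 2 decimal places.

1.29 K

site A: 57.4 °F = 14.111 °C.
site B: 287.3 K = 14.150 °C.
Spread: 15.400 − 14.111 = 1.289 °C.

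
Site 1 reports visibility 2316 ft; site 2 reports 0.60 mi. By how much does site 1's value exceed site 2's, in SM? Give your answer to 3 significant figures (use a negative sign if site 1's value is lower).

-0.161 SM

site 1: 2316 ft = 0.43864 SM.
Difference: 0.43864 − 0.60000 = -0.161 SM.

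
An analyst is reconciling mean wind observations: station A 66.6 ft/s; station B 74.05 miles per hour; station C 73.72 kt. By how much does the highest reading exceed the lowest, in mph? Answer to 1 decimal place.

station A: 66.6 ft/s = 45.409 mph.
station C: 73.72 kt = 84.835 mph.
Spread: 84.835 − 45.409 = 39.4 mph.

39.4 mph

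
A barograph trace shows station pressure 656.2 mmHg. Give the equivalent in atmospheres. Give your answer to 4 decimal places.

0.8634 atm

1 mmHg = 0.00131579 atm, so 656.2 × 0.00131579 = 0.8634 atm.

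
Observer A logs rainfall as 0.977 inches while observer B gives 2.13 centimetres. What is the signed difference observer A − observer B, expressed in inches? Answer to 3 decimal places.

0.138 in

observer B: 2.13 cm = 0.83858 in.
Difference: 0.97700 − 0.83858 = 0.138 in.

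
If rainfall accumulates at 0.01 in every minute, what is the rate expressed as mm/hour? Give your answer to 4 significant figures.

15.24 mm/hour

0.01 in/minute × 25.4 mm/in × 60 minute/hour = 15.24 mm/hour.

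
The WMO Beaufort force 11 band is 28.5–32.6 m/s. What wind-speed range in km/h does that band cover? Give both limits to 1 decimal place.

102.6 to 117.4 km/h

28.5–32.6 m/s × 3.6 = 102.6–117.4 km/h.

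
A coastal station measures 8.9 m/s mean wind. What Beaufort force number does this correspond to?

8.9 m/s lies in the Beaufort 5 band (fresh breeze, 8.0–10.7 m/s).

Beaufort force 5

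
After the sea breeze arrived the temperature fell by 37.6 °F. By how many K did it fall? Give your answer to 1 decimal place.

Converting a difference, only the 9/5 scale factor applies: ΔK = 37.6 × 0.5556 = 20.9 K.

20.9 K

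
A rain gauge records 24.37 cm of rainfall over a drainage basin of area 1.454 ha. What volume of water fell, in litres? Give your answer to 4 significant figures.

3543000 litres

Depth: 24.37 cm × 10 = 243.7 mm.
Area: 1.454 ha = 14540 m².
1 mm over 1 m² is 1 L, so volume = 243.7 × 14540 = 3543398 L ≈ 3543000 L.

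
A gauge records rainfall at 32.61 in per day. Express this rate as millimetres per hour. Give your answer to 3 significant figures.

32.61 in/day × 25.4 mm/in × 0.0416667 day/hour = 34.5 mm/hour.

34.5 mm/hour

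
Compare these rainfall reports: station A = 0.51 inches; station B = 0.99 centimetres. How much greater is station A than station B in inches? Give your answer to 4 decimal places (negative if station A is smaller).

0.1202 in

station B: 0.99 cm = 0.389764 in.
Difference: 0.510000 − 0.389764 = 0.1202 in.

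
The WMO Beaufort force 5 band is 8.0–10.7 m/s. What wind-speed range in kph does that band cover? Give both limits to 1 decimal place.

28.8 to 38.5 km/h

8.0–10.7 m/s × 3.6 = 28.8–38.5 km/h.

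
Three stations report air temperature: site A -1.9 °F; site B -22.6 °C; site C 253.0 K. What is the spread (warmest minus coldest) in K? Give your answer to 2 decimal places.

3.77 K

site A: -1.9 °F = -18.833 °C.
site C: 253.0 K = -20.150 °C.
Spread: (-18.833) − (-22.600) = 3.767 °C.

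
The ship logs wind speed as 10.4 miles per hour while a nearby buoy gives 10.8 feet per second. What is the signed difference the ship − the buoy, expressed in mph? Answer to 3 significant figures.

3.04 mph

the buoy: 10.8 ft/s = 7.3636 mph.
Difference: 10.4000 − 7.3636 = 3.04 mph.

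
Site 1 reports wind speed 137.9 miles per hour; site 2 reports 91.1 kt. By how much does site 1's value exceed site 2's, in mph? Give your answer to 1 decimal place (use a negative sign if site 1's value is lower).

site 2: 91.1 kt = 104.836 mph.
Difference: 137.900 − 104.836 = 33.1 mph.

33.1 mph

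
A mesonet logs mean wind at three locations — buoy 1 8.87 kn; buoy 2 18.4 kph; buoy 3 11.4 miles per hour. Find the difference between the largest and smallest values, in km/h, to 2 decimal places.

1.97 km/h

buoy 1: 8.87 kt = 16.4272 km/h.
buoy 3: 11.4 mph = 18.3465 km/h.
Spread: 18.4000 − 16.4272 = 1.97 km/h.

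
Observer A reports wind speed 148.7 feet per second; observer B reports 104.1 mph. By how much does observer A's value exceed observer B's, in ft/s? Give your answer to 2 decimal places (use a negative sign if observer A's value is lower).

-3.98 ft/s

observer B: 104.1 mph = 152.6800 ft/s.
Difference: 148.7000 − 152.6800 = -3.98 ft/s.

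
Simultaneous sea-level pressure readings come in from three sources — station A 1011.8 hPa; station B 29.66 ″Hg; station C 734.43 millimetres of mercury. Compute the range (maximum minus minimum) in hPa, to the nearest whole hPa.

33 hPa

station B: 29.66 inHg = 1004.40 hPa.
station C: 734.43 mmHg = 979.16 hPa.
Spread: 1011.80 − 979.16 = 33 hPa.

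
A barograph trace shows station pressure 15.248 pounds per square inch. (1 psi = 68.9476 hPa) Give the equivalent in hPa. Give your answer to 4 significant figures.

1 psi = 68.9476 hPa, so 15.248 × 68.9476 = 1051 hPa.

1051 hPa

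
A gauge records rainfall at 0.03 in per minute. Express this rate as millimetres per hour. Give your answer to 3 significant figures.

0.03 in/minute × 25.4 mm/in × 60 minute/hour = 45.7 mm/hour.

45.7 mm/hour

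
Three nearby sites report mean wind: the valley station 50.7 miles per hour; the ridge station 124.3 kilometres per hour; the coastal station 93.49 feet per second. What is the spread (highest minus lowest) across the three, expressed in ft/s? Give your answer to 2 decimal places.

38.92 ft/s

the valley station: 50.7 mph = 74.3600 ft/s.
the ridge station: 124.3 km/h = 113.2801 ft/s.
Spread: 113.2801 − 74.3600 = 38.92 ft/s.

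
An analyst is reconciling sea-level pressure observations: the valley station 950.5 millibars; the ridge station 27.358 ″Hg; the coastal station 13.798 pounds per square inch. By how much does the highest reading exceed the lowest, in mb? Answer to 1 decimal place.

the ridge station: 27.358 inHg = 926.448 mb.
the coastal station: 13.798 psi = 951.339 mb.
Spread: 951.339 − 926.448 = 24.9 mb.

24.9 mb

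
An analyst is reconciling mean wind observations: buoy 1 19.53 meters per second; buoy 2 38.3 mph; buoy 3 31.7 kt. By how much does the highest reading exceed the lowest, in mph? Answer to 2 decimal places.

buoy 1: 19.53 m/s = 43.6874 mph.
buoy 3: 31.7 kt = 36.4797 mph.
Spread: 43.6874 − 36.4797 = 7.21 mph.

7.21 mph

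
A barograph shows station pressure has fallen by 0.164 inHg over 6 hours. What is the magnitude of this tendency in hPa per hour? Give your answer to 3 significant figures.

0.926 hPa per hour

0.164 inHg / 6 h × 33.8639 hPa/inHg = 0.926 hPa/h.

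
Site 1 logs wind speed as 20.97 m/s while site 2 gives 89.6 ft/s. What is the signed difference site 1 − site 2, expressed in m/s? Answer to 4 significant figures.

site 2: 89.6 ft/s = 27.31008 m/s.
Difference: 20.97000 − 27.31008 = -6.340 m/s.

-6.340 m/s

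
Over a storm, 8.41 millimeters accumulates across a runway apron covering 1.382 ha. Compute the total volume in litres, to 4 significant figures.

Area: 1.382 ha = 13820 m².
1 mm over 1 m² is 1 L, so volume = 8.41 × 13820 = 116226.2 L ≈ 116200 L.

116200 litres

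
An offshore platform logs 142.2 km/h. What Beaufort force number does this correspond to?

Beaufort force 12

142.2 km/h = 39.5 m/s, which is Beaufort 12 (hurricane force, ≥32.7 m/s).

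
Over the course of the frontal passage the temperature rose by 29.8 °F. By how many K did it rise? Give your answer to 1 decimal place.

For a temperature change the 32° offset cancels: ΔK = 29.8 × 0.5556 = 16.6 K.

16.6 K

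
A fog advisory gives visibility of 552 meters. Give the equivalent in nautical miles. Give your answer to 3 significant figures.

0.298 nmi

1 m = 0.000539957 nmi, so 552 × 0.000539957 = 0.298 nmi.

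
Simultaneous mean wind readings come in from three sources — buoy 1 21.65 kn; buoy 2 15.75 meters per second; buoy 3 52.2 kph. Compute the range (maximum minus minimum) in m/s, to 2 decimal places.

4.61 m/s

buoy 1: 21.65 kt = 11.1377 m/s.
buoy 3: 52.2 km/h = 14.5000 m/s.
Spread: 15.7500 − 11.1377 = 4.61 m/s.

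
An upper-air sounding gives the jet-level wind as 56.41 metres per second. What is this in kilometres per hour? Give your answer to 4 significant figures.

203.1 km/h

1 m/s = 3.6 km/h, so 56.41 × 3.6 = 203.1 km/h.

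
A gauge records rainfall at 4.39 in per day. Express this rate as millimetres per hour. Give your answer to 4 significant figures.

4.646 mm/hour

4.39 in/day × 25.4 mm/in × 0.0416667 day/hour = 4.646 mm/hour.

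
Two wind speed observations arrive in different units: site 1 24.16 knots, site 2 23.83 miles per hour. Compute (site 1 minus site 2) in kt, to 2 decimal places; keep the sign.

site 2: 23.83 mph = 20.7077 kt.
Difference: 24.1600 − 20.7077 = 3.45 kt.

3.45 kt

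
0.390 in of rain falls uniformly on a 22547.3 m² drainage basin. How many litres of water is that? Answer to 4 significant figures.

Depth: 0.390 in × 25.4 = 9.906 mm.
1 mm over 1 m² is 1 L, so volume = 9.906 × 22547.3 = 223353.55 L ≈ 223400 L.

223400 litres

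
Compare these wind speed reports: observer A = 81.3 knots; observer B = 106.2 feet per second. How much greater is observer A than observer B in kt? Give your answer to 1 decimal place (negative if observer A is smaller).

observer B: 106.2 ft/s = 62.922 kt.
Difference: 81.300 − 62.922 = 18.4 kt.

18.4 kt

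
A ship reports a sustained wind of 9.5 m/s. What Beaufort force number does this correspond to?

Beaufort force 5

9.5 m/s lies in the Beaufort 5 band (fresh breeze, 8.0–10.7 m/s).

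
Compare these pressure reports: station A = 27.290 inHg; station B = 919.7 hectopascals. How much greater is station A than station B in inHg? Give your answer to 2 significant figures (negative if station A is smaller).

station B: 919.7 hPa = 27.1587 inHg.
Difference: 27.2900 − 27.1587 = 0.13 inHg.

0.13 inHg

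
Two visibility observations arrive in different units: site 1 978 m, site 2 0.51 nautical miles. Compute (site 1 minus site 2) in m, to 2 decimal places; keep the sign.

33.48 m

site 2: 0.51 nmi = 944.5200 m.
Difference: 978.0000 − 944.5200 = 33.48 m.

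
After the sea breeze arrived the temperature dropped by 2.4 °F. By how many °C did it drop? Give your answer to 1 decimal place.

1.3 °C

A change of 1 °C equals a change of 1.8 °F: Δ°C = 2.4 × 0.5556 = 1.3 °C.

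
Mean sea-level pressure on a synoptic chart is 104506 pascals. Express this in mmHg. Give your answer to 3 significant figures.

1 Pa = 0.00750062 mmHg, so 104506 × 0.00750062 = 784 mmHg.

784 mmHg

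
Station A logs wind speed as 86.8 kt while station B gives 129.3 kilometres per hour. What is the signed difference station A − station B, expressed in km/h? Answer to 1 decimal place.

31.5 km/h

station A: 86.8 kt = 160.754 km/h.
Difference: 160.754 − 129.300 = 31.5 km/h.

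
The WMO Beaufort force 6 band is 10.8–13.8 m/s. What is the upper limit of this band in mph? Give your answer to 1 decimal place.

30.9 mph

10.8–13.8 m/s × 2.237 = 24.2–30.9 mph.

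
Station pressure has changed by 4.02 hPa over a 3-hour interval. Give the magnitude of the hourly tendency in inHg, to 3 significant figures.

4.02 hPa / 3 h × 0.02953 inHg/hPa = 0.0396 inHg/h.

0.0396 inHg per hour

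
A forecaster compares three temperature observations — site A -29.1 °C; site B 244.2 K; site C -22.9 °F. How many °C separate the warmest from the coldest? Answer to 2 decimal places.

1.55 °C

site B: 244.2 K = -28.950 °C.
site C: -22.9 °F = -30.500 °C.
Spread: (-28.950) − (-30.500) = 1.550 °C.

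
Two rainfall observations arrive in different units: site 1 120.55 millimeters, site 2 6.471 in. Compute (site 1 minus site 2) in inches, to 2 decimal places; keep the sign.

-1.72 in

site 1: 120.55 mm = 4.7461 in.
Difference: 4.7461 − 6.4710 = -1.72 in.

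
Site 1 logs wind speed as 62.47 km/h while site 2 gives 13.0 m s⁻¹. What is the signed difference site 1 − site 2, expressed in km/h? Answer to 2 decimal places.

site 2: 13.0 m/s = 46.8000 km/h.
Difference: 62.4700 − 46.8000 = 15.67 km/h.

15.67 km/h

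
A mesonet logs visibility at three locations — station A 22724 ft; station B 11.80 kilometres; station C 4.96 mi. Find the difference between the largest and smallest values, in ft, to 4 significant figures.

15990 ft

station B: 11.80 km = 38713.91 ft.
station C: 4.96 SM = 26188.80 ft.
Spread: 38713.91 − 22724.00 = 15990 ft.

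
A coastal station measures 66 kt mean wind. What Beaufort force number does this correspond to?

66 kt lies in the Beaufort 12 band (hurricane force, ≥64 kt).

Beaufort force 12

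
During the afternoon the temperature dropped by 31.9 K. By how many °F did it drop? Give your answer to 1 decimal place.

Converting a difference, only the 9/5 scale factor applies: Δ°F = 31.9 × 1.8 = 57.4 °F.

57.4 °F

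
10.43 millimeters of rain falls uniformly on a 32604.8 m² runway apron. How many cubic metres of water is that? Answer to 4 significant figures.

340.1 cubic metres

1 mm over 1 m² is 1 L, so volume = 10.43 × 32604.8 = 340068.06 L = 340.1 m³.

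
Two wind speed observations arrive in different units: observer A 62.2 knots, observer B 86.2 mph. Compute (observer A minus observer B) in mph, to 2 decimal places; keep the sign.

observer A: 62.2 kt = 71.5785 mph.
Difference: 71.5785 − 86.2000 = -14.62 mph.

-14.62 mph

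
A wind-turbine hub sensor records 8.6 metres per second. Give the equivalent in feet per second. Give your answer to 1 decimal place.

28.2 ft/s

1 m/s = 3.28084 ft/s, so 8.6 × 3.28084 = 28.2 ft/s.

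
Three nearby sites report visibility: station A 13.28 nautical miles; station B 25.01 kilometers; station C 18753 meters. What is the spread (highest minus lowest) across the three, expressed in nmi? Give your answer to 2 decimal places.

station B: 25.01 km = 13.5043 nmi.
station C: 18753 m = 10.1258 nmi.
Spread: 13.5043 − 10.1258 = 3.38 nmi.

3.38 nmi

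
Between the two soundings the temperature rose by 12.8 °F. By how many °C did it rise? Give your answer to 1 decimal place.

7.1 °C

A change of 1 °C equals a change of 1.8 °F: Δ°C = 12.8 × 0.5556 = 7.1 °C.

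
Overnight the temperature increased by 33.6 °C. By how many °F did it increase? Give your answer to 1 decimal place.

Converting a difference, only the 9/5 scale factor applies: Δ°F = 33.6 × 1.8 = 60.5 °F.

60.5 °F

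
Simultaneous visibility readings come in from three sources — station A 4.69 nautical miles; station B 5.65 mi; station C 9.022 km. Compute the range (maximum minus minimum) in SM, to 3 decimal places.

station A: 4.69 nmi = 5.39716 SM.
station C: 9.022 km = 5.60601 SM.
Spread: 5.65000 − 5.39716 = 0.253 SM.

0.253 SM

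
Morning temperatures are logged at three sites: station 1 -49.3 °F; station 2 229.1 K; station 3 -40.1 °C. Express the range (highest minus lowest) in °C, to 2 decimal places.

station 1: -49.3 °F = -45.167 °C.
station 2: 229.1 K = -44.050 °C.
Spread: (-40.100) − (-45.167) = 5.067 °C.

5.07 °C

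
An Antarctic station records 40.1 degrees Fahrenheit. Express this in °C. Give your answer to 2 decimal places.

°C = (°F − 32) × 5/9 = (40.1 − 32) / 1.8 = 4.50 °C.

4.50 °C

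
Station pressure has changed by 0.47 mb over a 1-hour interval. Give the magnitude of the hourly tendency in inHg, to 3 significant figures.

0.0139 inHg per hour

0.47 mb / 1 h × 0.02953 inHg/mb = 0.0139 inHg/h.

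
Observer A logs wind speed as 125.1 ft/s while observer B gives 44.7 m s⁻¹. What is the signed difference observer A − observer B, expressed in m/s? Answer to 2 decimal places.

-6.57 m/s

observer A: 125.1 ft/s = 38.1305 m/s.
Difference: 38.1305 − 44.7000 = -6.57 m/s.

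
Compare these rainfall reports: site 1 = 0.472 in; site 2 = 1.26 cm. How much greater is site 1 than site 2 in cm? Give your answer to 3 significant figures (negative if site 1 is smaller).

-0.0611 cm

site 1: 0.472 in = 1.198880 cm.
Difference: 1.198880 − 1.260000 = -0.0611 cm.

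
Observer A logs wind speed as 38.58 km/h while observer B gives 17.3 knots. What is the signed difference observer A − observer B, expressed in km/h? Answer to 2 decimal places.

6.54 km/h

observer B: 17.3 kt = 32.0396 km/h.
Difference: 38.5800 − 32.0396 = 6.54 km/h.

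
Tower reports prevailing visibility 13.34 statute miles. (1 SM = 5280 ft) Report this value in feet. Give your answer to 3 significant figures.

1 SM = 5280 ft, so 13.34 × 5280 = 70400 ft.

70400 ft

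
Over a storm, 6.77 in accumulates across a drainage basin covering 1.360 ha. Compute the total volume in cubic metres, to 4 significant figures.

2339 cubic metres

Depth: 6.77 in × 25.4 = 171.958 mm.
Area: 1.360 ha = 13600 m².
1 mm over 1 m² is 1 L, so volume = 171.958 × 13600 = 2338628.8 L = 2339 m³.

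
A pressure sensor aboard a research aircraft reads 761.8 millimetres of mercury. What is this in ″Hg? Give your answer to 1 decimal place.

1 mmHg = 0.0393701 inHg, so 761.8 × 0.0393701 = 30.0 inHg.

30.0 inHg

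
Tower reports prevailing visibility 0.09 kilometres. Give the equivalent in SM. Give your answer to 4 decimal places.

1 km = 0.621371 SM, so 0.09 × 0.621371 = 0.0559 SM.

0.0559 SM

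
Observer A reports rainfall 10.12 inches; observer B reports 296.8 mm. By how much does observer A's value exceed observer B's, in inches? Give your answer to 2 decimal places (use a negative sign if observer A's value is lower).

observer B: 296.8 mm = 11.68504 in.
Difference: 10.12000 − 11.68504 = -1.57 in.

-1.57 in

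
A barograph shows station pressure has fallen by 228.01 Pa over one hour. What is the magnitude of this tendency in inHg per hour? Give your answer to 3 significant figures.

228.01 Pa / 1 h × 0.0002953 inHg/Pa = 0.0673 inHg/h.

0.0673 inHg per hour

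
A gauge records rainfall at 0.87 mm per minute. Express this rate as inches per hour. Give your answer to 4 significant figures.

0.87 mm/minute × 0.0393701 in/mm × 60 minute/hour = 2.055 in/hour.

2.055 in/hour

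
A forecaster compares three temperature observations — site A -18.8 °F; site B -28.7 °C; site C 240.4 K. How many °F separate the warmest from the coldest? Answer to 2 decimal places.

8.15 °F

site A: -18.8 °F = -28.222 °C.
site C: 240.4 K = -32.750 °C.
Spread: (-28.222) − (-32.750) = 4.528 °C = 8.15 °F.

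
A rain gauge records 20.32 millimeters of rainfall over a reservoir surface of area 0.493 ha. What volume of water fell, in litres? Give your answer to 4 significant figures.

100200 litres

Area: 0.493 ha = 4930 m².
1 mm over 1 m² is 1 L, so volume = 20.32 × 4930 = 100177.6 L ≈ 100200 L.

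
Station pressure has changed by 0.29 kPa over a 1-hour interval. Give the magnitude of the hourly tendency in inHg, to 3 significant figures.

0.29 kPa / 1 h × 0.2953 inHg/kPa = 0.0856 inHg/h.

0.0856 inHg per hour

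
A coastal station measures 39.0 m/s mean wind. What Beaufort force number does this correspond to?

Beaufort force 12

39.0 m/s lies in the Beaufort 12 band (hurricane force, ≥32.7 m/s).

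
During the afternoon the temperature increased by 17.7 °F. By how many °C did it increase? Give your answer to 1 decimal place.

9.8 °C

For a temperature change the 32° offset cancels: Δ°C = 17.7 × 0.5556 = 9.8 °C.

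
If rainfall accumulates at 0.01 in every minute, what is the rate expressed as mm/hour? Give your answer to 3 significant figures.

15.2 mm/hour

0.01 in/minute × 25.4 mm/in × 60 minute/hour = 15.2 mm/hour.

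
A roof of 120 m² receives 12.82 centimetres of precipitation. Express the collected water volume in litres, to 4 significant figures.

Depth: 12.82 cm × 10 = 128.2 mm.
1 mm over 1 m² is 1 L, so volume = 128.2 × 120 = 15384 L ≈ 15380 L.

15380 litres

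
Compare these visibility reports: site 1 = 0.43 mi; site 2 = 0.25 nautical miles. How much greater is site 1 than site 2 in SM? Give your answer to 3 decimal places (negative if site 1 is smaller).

0.142 SM

site 2: 0.25 nmi = 0.28769 SM.
Difference: 0.43000 − 0.28769 = 0.142 SM.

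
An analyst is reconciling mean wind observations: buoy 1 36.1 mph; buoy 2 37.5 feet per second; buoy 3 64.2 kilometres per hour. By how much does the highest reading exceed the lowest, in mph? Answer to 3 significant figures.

buoy 2: 37.5 ft/s = 25.568 mph.
buoy 3: 64.2 km/h = 39.892 mph.
Spread: 39.892 − 25.568 = 14.3 mph.

14.3 mph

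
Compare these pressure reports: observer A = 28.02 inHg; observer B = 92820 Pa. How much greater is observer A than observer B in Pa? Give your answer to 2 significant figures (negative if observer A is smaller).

2100 Pa

observer A: 28.02 inHg = 94886.62 Pa.
Difference: 94886.62 − 92820.00 = 2100 Pa.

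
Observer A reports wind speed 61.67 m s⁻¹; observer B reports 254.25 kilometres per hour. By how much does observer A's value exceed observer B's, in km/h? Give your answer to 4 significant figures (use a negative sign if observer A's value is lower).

observer A: 61.67 m/s = 222.0120 km/h.
Difference: 222.0120 − 254.2500 = -32.24 km/h.

-32.24 km/h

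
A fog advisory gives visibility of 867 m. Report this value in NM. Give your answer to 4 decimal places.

1 m = 0.000539957 nmi, so 867 × 0.000539957 = 0.4681 nmi.

0.4681 nmi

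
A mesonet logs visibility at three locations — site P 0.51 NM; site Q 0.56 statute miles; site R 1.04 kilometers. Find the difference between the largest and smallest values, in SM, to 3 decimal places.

0.086 SM

site P: 0.51 nmi = 0.58690 SM.
site R: 1.04 km = 0.64623 SM.
Spread: 0.64623 − 0.56000 = 0.086 SM.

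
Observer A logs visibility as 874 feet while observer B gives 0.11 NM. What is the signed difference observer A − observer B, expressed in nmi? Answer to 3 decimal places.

observer A: 874 ft = 0.14384 nmi.
Difference: 0.14384 − 0.11000 = 0.034 nmi.

0.034 nmi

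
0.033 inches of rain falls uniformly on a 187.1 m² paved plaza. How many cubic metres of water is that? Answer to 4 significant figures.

Depth: 0.033 in × 25.4 = 0.8382 mm.
1 mm over 1 m² is 1 L, so volume = 0.8382 × 187.1 = 156.82722 L = 0.1568 m³.

0.1568 cubic metres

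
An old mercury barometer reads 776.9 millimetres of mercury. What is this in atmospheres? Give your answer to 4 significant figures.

1.022 atm

1 mmHg = 0.00131579 atm, so 776.9 × 0.00131579 = 1.022 atm.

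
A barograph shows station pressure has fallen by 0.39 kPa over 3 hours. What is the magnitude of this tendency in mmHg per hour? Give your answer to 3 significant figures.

0.39 kPa / 3 h × 7.50062 mmHg/kPa = 0.975 mmHg/h.

0.975 mmHg per hour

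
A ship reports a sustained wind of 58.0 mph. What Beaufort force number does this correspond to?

Beaufort force 10

58.0 mph = 25.9 m/s, which is Beaufort 10 (storm, 24.5–28.4 m/s).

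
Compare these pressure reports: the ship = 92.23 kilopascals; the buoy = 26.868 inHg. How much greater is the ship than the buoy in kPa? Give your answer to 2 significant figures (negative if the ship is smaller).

the buoy: 26.868 inHg = 90.985 kPa.
Difference: 92.230 − 90.985 = 1.2 kPa.

1.2 kPa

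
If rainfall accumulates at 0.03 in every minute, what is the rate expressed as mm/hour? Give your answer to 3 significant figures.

45.7 mm/hour

0.03 in/minute × 25.4 mm/in × 60 minute/hour = 45.7 mm/hour.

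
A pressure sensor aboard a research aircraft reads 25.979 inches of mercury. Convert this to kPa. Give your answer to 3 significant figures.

88.0 kPa

1 inHg = 3.38639 kPa, so 25.979 × 3.38639 = 88.0 kPa.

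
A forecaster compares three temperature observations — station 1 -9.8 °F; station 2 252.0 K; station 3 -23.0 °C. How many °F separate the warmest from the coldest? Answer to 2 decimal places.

station 1: -9.8 °F = -23.222 °C.
station 2: 252.0 K = -21.150 °C.
Spread: (-21.150) − (-23.222) = 2.072 °C = 3.73 °F.

3.73 °F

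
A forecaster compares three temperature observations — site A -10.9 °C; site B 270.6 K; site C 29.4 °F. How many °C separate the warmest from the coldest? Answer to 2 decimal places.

9.46 °C

site B: 270.6 K = -2.550 °C.
site C: 29.4 °F = -1.444 °C.
Spread: (-1.444) − (-10.900) = 9.456 °C.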